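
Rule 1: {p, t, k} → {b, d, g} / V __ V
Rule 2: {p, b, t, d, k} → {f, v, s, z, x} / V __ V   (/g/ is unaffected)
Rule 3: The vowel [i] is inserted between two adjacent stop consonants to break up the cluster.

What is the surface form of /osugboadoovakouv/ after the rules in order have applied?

osugiboazoovagouv

Rule 1 (intervocalic voicing): /k/ is a voiceless stop between vowels /a/ and /o/, so it voices to [g]. /osugboadoovakouv/ → osugboadoovagouv.
Rule 2 (intervocalic spirantization): /d/ is a stop between vowels /a/ and /o/, so it spirantizes to the fricative [z]. /osugboadoovagouv/ → osugboazoovagouv.
Rule 3 (stop-cluster i-epenthesis): /g/ and /b/ form a stop–stop cluster, so [i] is inserted between them. /osugboazoovagouv/ → osugiboazoovagouv.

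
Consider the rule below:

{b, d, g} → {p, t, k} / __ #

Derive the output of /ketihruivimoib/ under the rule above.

/b/ is a voiced stop in word-final position, so it devoices to [p].
Surface form: [ketihruivimoip].

ketihruivimoip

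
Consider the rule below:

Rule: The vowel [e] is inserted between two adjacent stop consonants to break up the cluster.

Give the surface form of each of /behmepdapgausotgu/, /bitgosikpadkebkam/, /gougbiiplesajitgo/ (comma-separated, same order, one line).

/behmepdapgausotgu/: /p/ and /d/ form a stop–stop cluster, so [e] is inserted between them. /p/ and /g/ form a stop–stop cluster, so [e] is inserted between them. /t/ and /g/ form a stop–stop cluster, so [e] is inserted between them. → [behmepedapegausotegu].
/bitgosikpadkebkam/: /t/ and /g/ form a stop–stop cluster, so [e] is inserted between them. /k/ and /p/ form a stop–stop cluster, so [e] is inserted between them. /d/ and /k/ form a stop–stop cluster, so [e] is inserted between them. /b/ and /k/ form a stop–stop cluster, so [e] is inserted between them. → [bitegosikepadekebekam].
/gougbiiplesajitgo/: /g/ and /b/ form a stop–stop cluster, so [e] is inserted between them. /t/ and /g/ form a stop–stop cluster, so [e] is inserted between them. → [gougebiiplesajitego].

behmepedapegausotegu, bitegosikepadekebekam, gougebiiplesajitego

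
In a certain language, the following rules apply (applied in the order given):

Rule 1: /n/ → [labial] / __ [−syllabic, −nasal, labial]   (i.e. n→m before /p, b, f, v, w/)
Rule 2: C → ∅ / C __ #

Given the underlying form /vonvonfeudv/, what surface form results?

Rule 1 (nasal place assimilation): /n/ precedes the labial consonant /v/, so it assimilates in place to [m]. /n/ precedes the labial consonant /f/, so it assimilates in place to [m]. /vonvonfeudv/ → vomvomfeudv.
Rule 2 (final cluster simplification): /v/ is the second consonant of a word-final cluster /dv/, so it deletes. /vomvomfeudv/ → vomvomfeud.

vomvomfeud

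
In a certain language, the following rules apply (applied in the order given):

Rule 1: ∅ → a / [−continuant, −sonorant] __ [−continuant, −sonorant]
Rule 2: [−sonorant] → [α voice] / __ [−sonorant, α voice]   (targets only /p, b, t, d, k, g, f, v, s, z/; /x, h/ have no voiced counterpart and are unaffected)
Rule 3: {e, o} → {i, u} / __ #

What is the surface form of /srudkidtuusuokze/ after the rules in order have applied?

srudakidatuusuogzi

Rule 1 (stop-cluster a-epenthesis): /d/ and /k/ form a stop–stop cluster, so [a] is inserted between them. /d/ and /t/ form a stop–stop cluster, so [a] is inserted between them. /srudkidtuusuokze/ → srudakidatuusuokze.
Rule 2 (regressive voicing assimilation): /k/ precedes the voiced obstruent /z/, so it voices to [g] by assimilation. /srudakidatuusuokze/ → srudakidatuusuogze.
Rule 3 (final vowel raising): /e/ is a mid vowel in word-final position, so it raises to [i]. /srudakidatuusuogze/ → srudakidatuusuogzi.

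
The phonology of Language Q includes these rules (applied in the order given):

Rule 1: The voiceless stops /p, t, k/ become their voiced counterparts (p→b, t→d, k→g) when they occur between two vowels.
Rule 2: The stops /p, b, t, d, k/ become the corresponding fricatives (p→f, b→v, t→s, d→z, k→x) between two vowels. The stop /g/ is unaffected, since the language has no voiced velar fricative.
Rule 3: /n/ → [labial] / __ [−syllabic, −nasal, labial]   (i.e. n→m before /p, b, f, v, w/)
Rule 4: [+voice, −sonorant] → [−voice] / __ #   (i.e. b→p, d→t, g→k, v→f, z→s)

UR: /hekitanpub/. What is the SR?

hegizampup

Rule 1 (intervocalic voicing): /k/ is a voiceless stop between vowels /e/ and /i/, so it voices to [g]. /t/ is a voiceless stop between vowels /i/ and /a/, so it voices to [d]. /hekitanpub/ → hegidanpub.
Rule 2 (intervocalic spirantization): /d/ is a stop between vowels /i/ and /a/, so it spirantizes to the fricative [z]. /hegidanpub/ → hegizanpub.
Rule 3 (nasal place assimilation): /n/ precedes the labial consonant /p/, so it assimilates in place to [m]. /hegizanpub/ → hegizampub.
Rule 4 (final devoicing): /b/ is a voiced obstruent in word-final position, so it devoices to [p]. /hegizampub/ → hegizampup.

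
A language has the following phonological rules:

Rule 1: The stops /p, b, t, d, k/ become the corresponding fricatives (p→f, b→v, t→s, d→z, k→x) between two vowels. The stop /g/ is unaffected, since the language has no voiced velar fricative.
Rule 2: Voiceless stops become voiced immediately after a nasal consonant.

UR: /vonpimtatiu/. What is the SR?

Rule 1 (intervocalic spirantization): /t/ is a stop between vowels /a/ and /i/, so it spirantizes to the fricative [s]. /vonpimtatiu/ → vonpimtasiu.
Rule 2 (post-nasal voicing): /p/ is a voiceless stop immediately after the nasal /n/, so it voices to [b]. /t/ is a voiceless stop immediately after the nasal /m/, so it voices to [d]. /vonpimtasiu/ → vonbimdasiu.

vonbimdasiu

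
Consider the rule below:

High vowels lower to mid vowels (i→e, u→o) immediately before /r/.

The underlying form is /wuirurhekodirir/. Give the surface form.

Scanning /wuirurhekodirir/: /u/ at position 2 is not in the conditioning environment; /i/ is a high vowel immediately before /r/, so it lowers to [e]; /u/ is a high vowel immediately before /r/, so it lowers to [o]; /i/ is a high vowel immediately before /r/, so it lowers to [e]; /i/ is a high vowel immediately before /r/, so it lowers to [e].
Result: [wuerorhekoderer].

wuerorhekoderer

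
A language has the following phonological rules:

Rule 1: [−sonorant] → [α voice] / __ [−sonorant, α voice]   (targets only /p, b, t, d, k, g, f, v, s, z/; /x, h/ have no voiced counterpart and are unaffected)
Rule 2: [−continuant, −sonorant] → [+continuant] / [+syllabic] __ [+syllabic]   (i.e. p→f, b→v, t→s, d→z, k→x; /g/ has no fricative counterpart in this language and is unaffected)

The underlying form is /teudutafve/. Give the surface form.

teuzusavve

Rule 1 (regressive voicing assimilation): /f/ precedes the voiced obstruent /v/, so it voices to [v] by assimilation. /teudutafve/ → teudutavve.
Rule 2 (intervocalic spirantization): /d/ is a stop between vowels /u/ and /u/, so it spirantizes to the fricative [z]. /t/ is a stop between vowels /u/ and /a/, so it spirantizes to the fricative [s]. /teudutavve/ → teuzusavve.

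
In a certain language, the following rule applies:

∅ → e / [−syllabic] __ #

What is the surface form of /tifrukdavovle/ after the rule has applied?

No segment of /tifrukdavovle/ meets the structural description of the rule, so the form surfaces unchanged.

tifrukdavovle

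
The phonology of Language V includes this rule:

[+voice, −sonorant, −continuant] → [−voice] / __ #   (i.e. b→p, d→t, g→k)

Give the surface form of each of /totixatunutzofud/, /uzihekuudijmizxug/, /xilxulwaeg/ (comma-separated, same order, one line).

/totixatunutzofud/: /d/ is a voiced stop in word-final position, so it devoices to [t]. → [totixatunutzofut].
/uzihekuudijmizxug/: /g/ is a voiced stop in word-final position, so it devoices to [k]. → [uzihekuudijmizxuk].
/xilxulwaeg/: /g/ is a voiced stop in word-final position, so it devoices to [k]. → [xilxulwaek].

totixatunutzofut, uzihekuudijmizxuk, xilxulwaek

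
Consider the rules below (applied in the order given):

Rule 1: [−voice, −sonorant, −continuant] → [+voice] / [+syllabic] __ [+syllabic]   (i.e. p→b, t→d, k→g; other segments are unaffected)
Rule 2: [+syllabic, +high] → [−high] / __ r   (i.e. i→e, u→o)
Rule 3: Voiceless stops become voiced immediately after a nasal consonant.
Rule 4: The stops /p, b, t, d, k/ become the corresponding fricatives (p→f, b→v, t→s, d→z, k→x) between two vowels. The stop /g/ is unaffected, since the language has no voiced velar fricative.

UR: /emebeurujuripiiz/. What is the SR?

emeveorujoriviiz

Rule 1 (intervocalic voicing): /p/ is a voiceless stop between vowels /i/ and /i/, so it voices to [b]. /emebeurujuripiiz/ → emebeurujuribiiz.
Rule 2 (pre-rhotic lowering): /u/ is a high vowel immediately before /r/, so it lowers to [o]. /u/ is a high vowel immediately before /r/, so it lowers to [o]. /emebeurujuribiiz/ → emebeorujoribiiz.
Rule 3 (post-nasal voicing): no segment meets the environment; /emebeorujoribiiz/ is unchanged.
Rule 4 (intervocalic spirantization): /b/ is a stop between vowels /e/ and /e/, so it spirantizes to the fricative [v]. /b/ is a stop between vowels /i/ and /i/, so it spirantizes to the fricative [v]. /emebeorujoribiiz/ → emeveorujoriviiz.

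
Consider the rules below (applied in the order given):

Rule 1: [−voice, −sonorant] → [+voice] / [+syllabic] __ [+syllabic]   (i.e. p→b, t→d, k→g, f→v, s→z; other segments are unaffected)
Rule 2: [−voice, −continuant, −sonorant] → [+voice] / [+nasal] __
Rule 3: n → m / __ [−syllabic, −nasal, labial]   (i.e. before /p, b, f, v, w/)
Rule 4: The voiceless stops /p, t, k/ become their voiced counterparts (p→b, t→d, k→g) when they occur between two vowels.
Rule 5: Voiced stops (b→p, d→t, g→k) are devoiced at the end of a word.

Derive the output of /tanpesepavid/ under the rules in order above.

tambezebavit

Rule 1 (intervocalic voicing): /s/ is a voiceless obstruent between vowels /e/ and /e/, so it voices to [z]. /p/ is a voiceless obstruent between vowels /e/ and /a/, so it voices to [b]. /tanpesepavid/ → tanpezebavid.
Rule 2 (post-nasal voicing): /p/ is a voiceless stop immediately after the nasal /n/, so it voices to [b]. /tanpezebavid/ → tanbezebavid.
Rule 3 (nasal place assimilation): /n/ precedes the labial consonant /b/, so it assimilates in place to [m]. /tanbezebavid/ → tambezebavid.
Rule 4 (intervocalic voicing): no segment meets the environment; /tambezebavid/ is unchanged.
Rule 5 (final devoicing): /d/ is a voiced stop in word-final position, so it devoices to [t]. /tambezebavid/ → tambezebavit.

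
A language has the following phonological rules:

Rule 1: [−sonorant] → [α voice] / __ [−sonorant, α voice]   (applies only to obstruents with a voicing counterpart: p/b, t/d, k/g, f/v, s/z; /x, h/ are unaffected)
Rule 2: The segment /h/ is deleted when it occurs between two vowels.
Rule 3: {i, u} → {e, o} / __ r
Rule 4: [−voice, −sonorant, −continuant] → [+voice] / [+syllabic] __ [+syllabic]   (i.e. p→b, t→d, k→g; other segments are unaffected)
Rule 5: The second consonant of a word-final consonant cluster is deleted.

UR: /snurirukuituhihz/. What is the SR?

snoreruguiduih

Rule 1 (regressive voicing assimilation): no segment meets the environment; /snurirukuituhihz/ is unchanged.
Rule 2 (intervocalic h-deletion): /h/ occurs between vowels /u/ and /i/, so it deletes. /snurirukuituhihz/ → snurirukuituihz.
Rule 3 (pre-rhotic lowering): /u/ is a high vowel immediately before /r/, so it lowers to [o]. /i/ is a high vowel immediately before /r/, so it lowers to [e]. /snurirukuituihz/ → snorerukuituihz.
Rule 4 (intervocalic voicing): /k/ is a voiceless stop between vowels /u/ and /u/, so it voices to [g]. /t/ is a voiceless stop between vowels /i/ and /u/, so it voices to [d]. /snorerukuituihz/ → snoreruguiduihz.
Rule 5 (final cluster simplification): /z/ is the second consonant of a word-final cluster /hz/, so it deletes. /snoreruguiduihz/ → snoreruguiduih.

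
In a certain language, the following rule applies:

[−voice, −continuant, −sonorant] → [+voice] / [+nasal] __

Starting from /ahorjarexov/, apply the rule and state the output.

ahorjarexov

No segment of /ahorjarexov/ meets the structural description of the rule, so the form surfaces unchanged.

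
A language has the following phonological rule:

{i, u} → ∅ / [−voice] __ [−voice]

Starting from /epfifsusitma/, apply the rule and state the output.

/i/ is a high vowel flanked by voiceless consonants /f/ and /f/, so it deletes.
/u/ is a high vowel flanked by voiceless consonants /s/ and /s/, so it deletes.
/i/ is a high vowel flanked by voiceless consonants /s/ and /t/, so it deletes.
Surface form: [epffsstma].

epffsstma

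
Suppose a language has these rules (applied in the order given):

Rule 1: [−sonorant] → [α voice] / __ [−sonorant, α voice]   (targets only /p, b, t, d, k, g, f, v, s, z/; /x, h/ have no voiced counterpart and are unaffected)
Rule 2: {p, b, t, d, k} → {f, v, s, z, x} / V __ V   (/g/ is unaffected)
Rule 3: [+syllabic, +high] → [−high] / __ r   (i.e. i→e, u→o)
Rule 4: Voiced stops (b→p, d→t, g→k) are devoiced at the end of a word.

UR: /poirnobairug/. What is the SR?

poernovaeruk

Rule 1 (regressive voicing assimilation): no segment meets the environment; /poirnobairug/ is unchanged.
Rule 2 (intervocalic spirantization): /b/ is a stop between vowels /o/ and /a/, so it spirantizes to the fricative [v]. /poirnobairug/ → poirnovairug.
Rule 3 (pre-rhotic lowering): /i/ is a high vowel immediately before /r/, so it lowers to [e]. /i/ is a high vowel immediately before /r/, so it lowers to [e]. /poirnovairug/ → poernovaerug.
Rule 4 (final devoicing): /g/ is a voiced stop in word-final position, so it devoices to [k]. /poernovaerug/ → poernovaeruk.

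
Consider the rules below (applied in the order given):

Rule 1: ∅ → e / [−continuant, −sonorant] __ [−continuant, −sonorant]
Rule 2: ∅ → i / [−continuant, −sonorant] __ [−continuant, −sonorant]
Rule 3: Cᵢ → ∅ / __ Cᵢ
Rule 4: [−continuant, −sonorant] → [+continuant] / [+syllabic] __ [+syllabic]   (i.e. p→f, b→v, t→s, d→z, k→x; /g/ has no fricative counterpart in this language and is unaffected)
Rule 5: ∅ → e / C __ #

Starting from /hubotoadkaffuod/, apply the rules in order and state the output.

huvosoazexafuode

Rule 1 (stop-cluster e-epenthesis): /d/ and /k/ form a stop–stop cluster, so [e] is inserted between them. /hubotoadkaffuod/ → hubotoadekaffuod.
Rule 2 (stop-cluster i-epenthesis): no segment meets the environment; /hubotoadekaffuod/ is unchanged.
Rule 3 (degemination): /ff/ is a geminate; the first /f/ deletes. /hubotoadekaffuod/ → hubotoadekafuod.
Rule 4 (intervocalic spirantization): /b/ is a stop between vowels /u/ and /o/, so it spirantizes to the fricative [v]. /t/ is a stop between vowels /o/ and /o/, so it spirantizes to the fricative [s]. /d/ is a stop between vowels /a/ and /e/, so it spirantizes to the fricative [z]. /k/ is a stop between vowels /e/ and /a/, so it spirantizes to the fricative [x]. /hubotoadekafuod/ → huvosoazexafuod.
Rule 5 (final e-epenthesis): the form ends in the consonant /d/, so [e] is inserted word-finally. /huvosoazexafuod/ → huvosoazexafuode.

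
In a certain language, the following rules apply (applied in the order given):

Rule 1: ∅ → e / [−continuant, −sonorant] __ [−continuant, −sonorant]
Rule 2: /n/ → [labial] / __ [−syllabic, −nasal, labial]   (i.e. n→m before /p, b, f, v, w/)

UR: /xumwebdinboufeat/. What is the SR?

xumwebedimboufeat

Rule 1 (stop-cluster e-epenthesis): /b/ and /d/ form a stop–stop cluster, so [e] is inserted between them. /xumwebdinboufeat/ → xumwebedinboufeat.
Rule 2 (nasal place assimilation): /n/ precedes the labial consonant /b/, so it assimilates in place to [m]. /xumwebedinboufeat/ → xumwebedimboufeat.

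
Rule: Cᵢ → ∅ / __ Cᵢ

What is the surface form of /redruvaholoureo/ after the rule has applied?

redruvaholoureo

No segment of /redruvaholoureo/ meets the structural description of the rule, so the form surfaces unchanged.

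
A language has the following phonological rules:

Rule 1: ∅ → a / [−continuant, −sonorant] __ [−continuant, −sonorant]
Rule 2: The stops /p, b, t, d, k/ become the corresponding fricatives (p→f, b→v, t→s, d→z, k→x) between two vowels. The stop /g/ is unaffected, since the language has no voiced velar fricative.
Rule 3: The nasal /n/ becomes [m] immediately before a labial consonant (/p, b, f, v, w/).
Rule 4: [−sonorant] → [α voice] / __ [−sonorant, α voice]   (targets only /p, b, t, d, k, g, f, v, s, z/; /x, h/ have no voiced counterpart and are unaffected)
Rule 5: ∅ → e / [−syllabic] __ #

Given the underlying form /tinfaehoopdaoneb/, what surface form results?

timfaehoofazaonebe

Rule 1 (stop-cluster a-epenthesis): /p/ and /d/ form a stop–stop cluster, so [a] is inserted between them. /tinfaehoopdaoneb/ → tinfaehoopadaoneb.
Rule 2 (intervocalic spirantization): /p/ is a stop between vowels /o/ and /a/, so it spirantizes to the fricative [f]. /d/ is a stop between vowels /a/ and /a/, so it spirantizes to the fricative [z]. /tinfaehoopadaoneb/ → tinfaehoofazaoneb.
Rule 3 (nasal place assimilation): /n/ precedes the labial consonant /f/, so it assimilates in place to [m]. /tinfaehoofazaoneb/ → timfaehoofazaoneb.
Rule 4 (regressive voicing assimilation): no segment meets the environment; /timfaehoofazaoneb/ is unchanged.
Rule 5 (final e-epenthesis): the form ends in the consonant /b/, so [e] is inserted word-finally. /timfaehoofazaoneb/ → timfaehoofazaonebe.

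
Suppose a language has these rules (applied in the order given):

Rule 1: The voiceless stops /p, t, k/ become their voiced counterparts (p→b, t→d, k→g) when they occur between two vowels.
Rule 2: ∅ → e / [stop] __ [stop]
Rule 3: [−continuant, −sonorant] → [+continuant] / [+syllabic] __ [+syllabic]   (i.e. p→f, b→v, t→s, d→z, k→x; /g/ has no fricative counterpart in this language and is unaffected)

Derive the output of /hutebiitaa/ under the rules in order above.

Rule 1 (intervocalic voicing): /t/ is a voiceless stop between vowels /u/ and /e/, so it voices to [d]. /t/ is a voiceless stop between vowels /i/ and /a/, so it voices to [d]. /hutebiitaa/ → hudebiidaa.
Rule 2 (stop-cluster e-epenthesis): no segment meets the environment; /hudebiidaa/ is unchanged.
Rule 3 (intervocalic spirantization): /d/ is a stop between vowels /u/ and /e/, so it spirantizes to the fricative [z]. /b/ is a stop between vowels /e/ and /i/, so it spirantizes to the fricative [v]. /d/ is a stop between vowels /i/ and /a/, so it spirantizes to the fricative [z]. /hudebiidaa/ → huzeviizaa.

huzeviizaa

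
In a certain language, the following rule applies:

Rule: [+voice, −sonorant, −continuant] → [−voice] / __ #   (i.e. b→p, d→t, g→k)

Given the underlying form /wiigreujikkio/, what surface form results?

wiigreujikkio

No segment of /wiigreujikkio/ meets the structural description of the rule, so the form surfaces unchanged.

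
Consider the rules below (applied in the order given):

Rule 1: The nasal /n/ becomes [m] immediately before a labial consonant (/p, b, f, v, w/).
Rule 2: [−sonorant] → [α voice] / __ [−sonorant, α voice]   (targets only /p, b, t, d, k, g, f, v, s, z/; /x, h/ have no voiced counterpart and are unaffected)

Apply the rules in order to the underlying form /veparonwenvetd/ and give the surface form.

veparomwemvedd

Rule 1 (nasal place assimilation): /n/ precedes the labial consonant /w/, so it assimilates in place to [m]. /n/ precedes the labial consonant /v/, so it assimilates in place to [m]. /veparonwenvetd/ → veparomwemvetd.
Rule 2 (regressive voicing assimilation): /t/ precedes the voiced obstruent /d/, so it voices to [d] by assimilation. /veparomwemvetd/ → veparomwemvedd.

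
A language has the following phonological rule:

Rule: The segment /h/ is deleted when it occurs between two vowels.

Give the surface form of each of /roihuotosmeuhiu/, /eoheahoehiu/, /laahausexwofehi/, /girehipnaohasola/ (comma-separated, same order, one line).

/roihuotosmeuhiu/: /h/ occurs between vowels /i/ and /u/, so it deletes. /h/ occurs between vowels /u/ and /i/, so it deletes. → [roiuotosmeuiu].
/eoheahoehiu/: /h/ occurs between vowels /o/ and /e/, so it deletes. /h/ occurs between vowels /a/ and /o/, so it deletes. /h/ occurs between vowels /e/ and /i/, so it deletes. → [eoeaoeiu].
/laahausexwofehi/: /h/ occurs between vowels /a/ and /a/, so it deletes. /h/ occurs between vowels /e/ and /i/, so it deletes. → [laaausexwofei].
/girehipnaohasola/: /h/ occurs between vowels /e/ and /i/, so it deletes. /h/ occurs between vowels /o/ and /a/, so it deletes. → [gireipnaoasola].

roiuotosmeuiu, eoeaoeiu, laaausexwofei, gireipnaoasola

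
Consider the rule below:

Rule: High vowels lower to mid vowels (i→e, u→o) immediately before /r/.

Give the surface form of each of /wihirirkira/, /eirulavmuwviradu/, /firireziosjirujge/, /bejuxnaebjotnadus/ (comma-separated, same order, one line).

wihererkera, eerulavmuwveradu, ferereziosjerujge, bejuxnaebjotnadus

/wihirirkira/: /i/ is a high vowel immediately before /r/, so it lowers to [e]. /i/ is a high vowel immediately before /r/, so it lowers to [e]. /i/ is a high vowel immediately before /r/, so it lowers to [e]. → [wihererkera].
/eirulavmuwviradu/: /i/ is a high vowel immediately before /r/, so it lowers to [e]. /i/ is a high vowel immediately before /r/, so it lowers to [e]. → [eerulavmuwveradu].
/firireziosjirujge/: /i/ is a high vowel immediately before /r/, so it lowers to [e]. /i/ is a high vowel immediately before /r/, so it lowers to [e]. /i/ is a high vowel immediately before /r/, so it lowers to [e]. → [ferereziosjerujge].
/bejuxnaebjotnadus/: the rule's environment is not met; surfaces unchanged as [bejuxnaebjotnadus].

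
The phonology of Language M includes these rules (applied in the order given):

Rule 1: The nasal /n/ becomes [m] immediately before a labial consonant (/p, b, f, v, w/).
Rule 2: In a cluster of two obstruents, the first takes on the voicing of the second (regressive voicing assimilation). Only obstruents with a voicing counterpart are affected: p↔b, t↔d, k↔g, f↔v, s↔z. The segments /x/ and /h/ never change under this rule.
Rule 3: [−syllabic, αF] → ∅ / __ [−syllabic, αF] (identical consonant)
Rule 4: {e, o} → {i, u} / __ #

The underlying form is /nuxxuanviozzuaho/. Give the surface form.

Rule 1 (nasal place assimilation): /n/ precedes the labial consonant /v/, so it assimilates in place to [m]. /nuxxuanviozzuaho/ → nuxxuamviozzuaho.
Rule 2 (regressive voicing assimilation): no segment meets the environment; /nuxxuamviozzuaho/ is unchanged.
Rule 3 (degemination): /xx/ is a geminate; the first /x/ deletes. /zz/ is a geminate; the first /z/ deletes. /nuxxuamviozzuaho/ → nuxuamviozuaho.
Rule 4 (final vowel raising): /o/ is a mid vowel in word-final position, so it raises to [u]. /nuxuamviozuaho/ → nuxuamviozuahu.

nuxuamviozuahu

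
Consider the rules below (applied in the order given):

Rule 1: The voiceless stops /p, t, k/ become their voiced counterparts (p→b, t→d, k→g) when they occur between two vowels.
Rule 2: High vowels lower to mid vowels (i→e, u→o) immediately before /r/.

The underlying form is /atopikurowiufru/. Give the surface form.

Rule 1 (intervocalic voicing): /t/ is a voiceless stop between vowels /a/ and /o/, so it voices to [d]. /p/ is a voiceless stop between vowels /o/ and /i/, so it voices to [b]. /k/ is a voiceless stop between vowels /i/ and /u/, so it voices to [g]. /atopikurowiufru/ → adobigurowiufru.
Rule 2 (pre-rhotic lowering): /u/ is a high vowel immediately before /r/, so it lowers to [o]. /adobigurowiufru/ → adobigorowiufru.

adobigorowiufru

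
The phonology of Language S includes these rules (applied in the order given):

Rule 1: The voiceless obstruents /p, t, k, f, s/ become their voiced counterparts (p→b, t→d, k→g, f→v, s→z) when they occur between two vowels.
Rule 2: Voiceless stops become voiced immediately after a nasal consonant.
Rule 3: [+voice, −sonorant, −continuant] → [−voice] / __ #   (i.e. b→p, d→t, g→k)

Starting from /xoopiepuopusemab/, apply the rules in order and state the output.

Rule 1 (intervocalic voicing): /p/ is a voiceless obstruent between vowels /o/ and /i/, so it voices to [b]. /p/ is a voiceless obstruent between vowels /e/ and /u/, so it voices to [b]. /p/ is a voiceless obstruent between vowels /o/ and /u/, so it voices to [b]. /s/ is a voiceless obstruent between vowels /u/ and /e/, so it voices to [z]. /xoopiepuopusemab/ → xoobiebuobuzemab.
Rule 2 (post-nasal voicing): no segment meets the environment; /xoobiebuobuzemab/ is unchanged.
Rule 3 (final devoicing): /b/ is a voiced stop in word-final position, so it devoices to [p]. /xoobiebuobuzemab/ → xoobiebuobuzemap.

xoobiebuobuzemap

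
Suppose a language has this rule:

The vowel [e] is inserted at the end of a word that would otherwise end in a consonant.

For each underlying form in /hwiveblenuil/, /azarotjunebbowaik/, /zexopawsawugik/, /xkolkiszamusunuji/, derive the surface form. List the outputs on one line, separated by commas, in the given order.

hwiveblenuile, azarotjunebbowaike, zexopawsawugike, xkolkiszamusunuji

/hwiveblenuil/: the form ends in the consonant /l/, so [e] is inserted word-finally. → [hwiveblenuile].
/azarotjunebbowaik/: the form ends in the consonant /k/, so [e] is inserted word-finally. → [azarotjunebbowaike].
/zexopawsawugik/: the form ends in the consonant /k/, so [e] is inserted word-finally. → [zexopawsawugike].
/xkolkiszamusunuji/: the rule's environment is not met; surfaces unchanged as [xkolkiszamusunuji].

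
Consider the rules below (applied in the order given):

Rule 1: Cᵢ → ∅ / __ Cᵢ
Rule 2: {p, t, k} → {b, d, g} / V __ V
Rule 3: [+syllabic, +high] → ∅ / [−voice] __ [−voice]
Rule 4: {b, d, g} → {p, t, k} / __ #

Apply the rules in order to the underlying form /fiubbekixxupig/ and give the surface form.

fiubegixubik

Rule 1 (degemination): /bb/ is a geminate; the first /b/ deletes. /xx/ is a geminate; the first /x/ deletes. /fiubbekixxupig/ → fiubekixupig.
Rule 2 (intervocalic voicing): /k/ is a voiceless stop between vowels /e/ and /i/, so it voices to [g]. /p/ is a voiceless stop between vowels /u/ and /i/, so it voices to [b]. /fiubekixupig/ → fiubegixubig.
Rule 3 (high vowel syncope): no segment meets the environment; /fiubegixubig/ is unchanged.
Rule 4 (final devoicing): /g/ is a voiced stop in word-final position, so it devoices to [k]. /fiubegixubig/ → fiubegixubik.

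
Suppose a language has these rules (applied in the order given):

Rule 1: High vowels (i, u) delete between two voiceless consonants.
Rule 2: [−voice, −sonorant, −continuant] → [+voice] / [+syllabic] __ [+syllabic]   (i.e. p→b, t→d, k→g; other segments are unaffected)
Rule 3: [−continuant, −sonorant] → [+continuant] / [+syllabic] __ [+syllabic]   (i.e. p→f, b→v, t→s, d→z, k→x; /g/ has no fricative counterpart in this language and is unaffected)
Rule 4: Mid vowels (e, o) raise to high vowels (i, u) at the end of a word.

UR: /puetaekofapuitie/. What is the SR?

puezaegofavuizii

Rule 1 (high vowel syncope): no segment meets the environment; /puetaekofapuitie/ is unchanged.
Rule 2 (intervocalic voicing): /t/ is a voiceless stop between vowels /e/ and /a/, so it voices to [d]. /k/ is a voiceless stop between vowels /e/ and /o/, so it voices to [g]. /p/ is a voiceless stop between vowels /a/ and /u/, so it voices to [b]. /t/ is a voiceless stop between vowels /i/ and /i/, so it voices to [d]. /puetaekofapuitie/ → puedaegofabuidie.
Rule 3 (intervocalic spirantization): /d/ is a stop between vowels /e/ and /a/, so it spirantizes to the fricative [z]. /b/ is a stop between vowels /a/ and /u/, so it spirantizes to the fricative [v]. /d/ is a stop between vowels /i/ and /i/, so it spirantizes to the fricative [z]. /puedaegofabuidie/ → puezaegofavuizie.
Rule 4 (final vowel raising): /e/ is a mid vowel in word-final position, so it raises to [i]. /puezaegofavuizie/ → puezaegofavuizii.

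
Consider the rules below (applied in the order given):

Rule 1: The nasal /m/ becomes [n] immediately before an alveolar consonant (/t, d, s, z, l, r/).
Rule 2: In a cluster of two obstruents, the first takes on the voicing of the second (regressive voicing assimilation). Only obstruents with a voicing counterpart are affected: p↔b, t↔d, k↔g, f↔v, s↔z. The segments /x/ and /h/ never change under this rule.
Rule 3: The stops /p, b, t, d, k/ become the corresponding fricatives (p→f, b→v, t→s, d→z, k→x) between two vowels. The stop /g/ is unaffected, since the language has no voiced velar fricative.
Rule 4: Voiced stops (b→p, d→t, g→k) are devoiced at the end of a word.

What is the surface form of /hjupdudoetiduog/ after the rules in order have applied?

hjubduzoesizuok

Rule 1 (nasal place assimilation): no segment meets the environment; /hjupdudoetiduog/ is unchanged.
Rule 2 (regressive voicing assimilation): /p/ precedes the voiced obstruent /d/, so it voices to [b] by assimilation. /hjupdudoetiduog/ → hjubdudoetiduog.
Rule 3 (intervocalic spirantization): /d/ is a stop between vowels /u/ and /o/, so it spirantizes to the fricative [z]. /t/ is a stop between vowels /e/ and /i/, so it spirantizes to the fricative [s]. /d/ is a stop between vowels /i/ and /u/, so it spirantizes to the fricative [z]. /hjubdudoetiduog/ → hjubduzoesizuog.
Rule 4 (final devoicing): /g/ is a voiced stop in word-final position, so it devoices to [k]. /hjubduzoesizuog/ → hjubduzoesizuok.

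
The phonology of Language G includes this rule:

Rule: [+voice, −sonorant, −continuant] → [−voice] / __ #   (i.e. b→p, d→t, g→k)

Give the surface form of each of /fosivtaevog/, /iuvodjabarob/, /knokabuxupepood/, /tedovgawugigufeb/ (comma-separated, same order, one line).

/fosivtaevog/: /g/ is a voiced stop in word-final position, so it devoices to [k]. → [fosivtaevok].
/iuvodjabarob/: /b/ is a voiced stop in word-final position, so it devoices to [p]. → [iuvodjabarop].
/knokabuxupepood/: /d/ is a voiced stop in word-final position, so it devoices to [t]. → [knokabuxupepoot].
/tedovgawugigufeb/: /b/ is a voiced stop in word-final position, so it devoices to [p]. → [tedovgawugigufep].

fosivtaevok, iuvodjabarop, knokabuxupepoot, tedovgawugigufep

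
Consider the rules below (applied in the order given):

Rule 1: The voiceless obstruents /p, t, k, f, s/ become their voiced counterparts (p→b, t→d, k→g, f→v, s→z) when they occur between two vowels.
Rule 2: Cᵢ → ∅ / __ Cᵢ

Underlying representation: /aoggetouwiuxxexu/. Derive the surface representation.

aogedouwiuxexu

Rule 1 (intervocalic voicing): /t/ is a voiceless obstruent between vowels /e/ and /o/, so it voices to [d]. /aoggetouwiuxxexu/ → aoggedouwiuxxexu.
Rule 2 (degemination): /gg/ is a geminate; the first /g/ deletes. /xx/ is a geminate; the first /x/ deletes. /aoggedouwiuxxexu/ → aogedouwiuxexu.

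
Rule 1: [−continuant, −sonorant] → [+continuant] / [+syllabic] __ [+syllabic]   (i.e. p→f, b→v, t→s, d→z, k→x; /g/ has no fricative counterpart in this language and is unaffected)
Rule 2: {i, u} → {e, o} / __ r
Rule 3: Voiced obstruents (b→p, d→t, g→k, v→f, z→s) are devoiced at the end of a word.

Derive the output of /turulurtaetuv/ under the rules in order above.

torulortaesuf

Rule 1 (intervocalic spirantization): /t/ is a stop between vowels /e/ and /u/, so it spirantizes to the fricative [s]. /turulurtaetuv/ → turulurtaesuv.
Rule 2 (pre-rhotic lowering): /u/ is a high vowel immediately before /r/, so it lowers to [o]. /u/ is a high vowel immediately before /r/, so it lowers to [o]. /turulurtaesuv/ → torulortaesuv.
Rule 3 (final devoicing): /v/ is a voiced obstruent in word-final position, so it devoices to [f]. /torulortaesuv/ → torulortaesuf.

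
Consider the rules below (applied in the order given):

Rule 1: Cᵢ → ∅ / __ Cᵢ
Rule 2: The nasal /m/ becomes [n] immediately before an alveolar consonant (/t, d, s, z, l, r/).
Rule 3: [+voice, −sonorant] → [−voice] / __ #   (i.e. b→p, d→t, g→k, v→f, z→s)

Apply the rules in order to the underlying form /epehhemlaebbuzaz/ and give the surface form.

Rule 1 (degemination): /hh/ is a geminate; the first /h/ deletes. /bb/ is a geminate; the first /b/ deletes. /epehhemlaebbuzaz/ → epehemlaebuzaz.
Rule 2 (nasal place assimilation): /m/ precedes the alveolar consonant /l/, so it assimilates in place to [n]. /epehemlaebuzaz/ → epehenlaebuzaz.
Rule 3 (final devoicing): /z/ is a voiced obstruent in word-final position, so it devoices to [s]. /epehenlaebuzaz/ → epehenlaebuzas.

epehenlaebuzas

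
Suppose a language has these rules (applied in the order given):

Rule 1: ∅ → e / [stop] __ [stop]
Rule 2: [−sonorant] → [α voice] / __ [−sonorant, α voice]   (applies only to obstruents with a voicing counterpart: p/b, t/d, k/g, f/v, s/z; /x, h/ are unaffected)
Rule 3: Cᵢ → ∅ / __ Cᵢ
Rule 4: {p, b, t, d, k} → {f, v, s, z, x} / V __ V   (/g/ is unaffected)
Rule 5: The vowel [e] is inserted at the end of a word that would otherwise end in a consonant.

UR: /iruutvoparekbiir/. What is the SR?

Rule 1 (stop-cluster e-epenthesis): /k/ and /b/ form a stop–stop cluster, so [e] is inserted between them. /iruutvoparekbiir/ → iruutvoparekebiir.
Rule 2 (regressive voicing assimilation): /t/ precedes the voiced obstruent /v/, so it voices to [d] by assimilation. /iruutvoparekebiir/ → iruudvoparekebiir.
Rule 3 (degemination): no segment meets the environment; /iruudvoparekebiir/ is unchanged.
Rule 4 (intervocalic spirantization): /p/ is a stop between vowels /o/ and /a/, so it spirantizes to the fricative [f]. /k/ is a stop between vowels /e/ and /e/, so it spirantizes to the fricative [x]. /b/ is a stop between vowels /e/ and /i/, so it spirantizes to the fricative [v]. /iruudvoparekebiir/ → iruudvofarexeviir.
Rule 5 (final e-epenthesis): the form ends in the consonant /r/, so [e] is inserted word-finally. /iruudvofarexeviir/ → iruudvofarexeviire.

iruudvofarexeviire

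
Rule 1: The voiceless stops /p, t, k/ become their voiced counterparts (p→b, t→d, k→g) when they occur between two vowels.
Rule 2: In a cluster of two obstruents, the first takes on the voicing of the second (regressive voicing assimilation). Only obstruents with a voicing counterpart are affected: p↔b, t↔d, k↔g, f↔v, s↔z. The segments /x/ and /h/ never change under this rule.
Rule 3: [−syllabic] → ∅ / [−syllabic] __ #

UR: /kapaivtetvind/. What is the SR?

Rule 1 (intervocalic voicing): /p/ is a voiceless stop between vowels /a/ and /a/, so it voices to [b]. /kapaivtetvind/ → kabaivtetvind.
Rule 2 (regressive voicing assimilation): /v/ precedes the voiceless obstruent /t/, so it devoices to [f] by assimilation. /t/ precedes the voiced obstruent /v/, so it voices to [d] by assimilation. /kabaivtetvind/ → kabaiftedvind.
Rule 3 (final cluster simplification): /d/ is the second consonant of a word-final cluster /nd/, so it deletes. /kabaiftedvind/ → kabaiftedvin.

kabaiftedvin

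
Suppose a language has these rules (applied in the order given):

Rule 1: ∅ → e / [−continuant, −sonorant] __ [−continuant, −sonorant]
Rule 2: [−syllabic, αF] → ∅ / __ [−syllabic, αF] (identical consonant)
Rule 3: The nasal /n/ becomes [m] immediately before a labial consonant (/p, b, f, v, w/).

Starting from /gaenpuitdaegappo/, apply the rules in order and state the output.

gaempuitedaegapepo

Rule 1 (stop-cluster e-epenthesis): /t/ and /d/ form a stop–stop cluster, so [e] is inserted between them. /p/ and /p/ form a stop–stop cluster, so [e] is inserted between them. /gaenpuitdaegappo/ → gaenpuitedaegapepo.
Rule 2 (degemination): no segment meets the environment; /gaenpuitedaegapepo/ is unchanged.
Rule 3 (nasal place assimilation): /n/ precedes the labial consonant /p/, so it assimilates in place to [m]. /gaenpuitedaegapepo/ → gaempuitedaegapepo.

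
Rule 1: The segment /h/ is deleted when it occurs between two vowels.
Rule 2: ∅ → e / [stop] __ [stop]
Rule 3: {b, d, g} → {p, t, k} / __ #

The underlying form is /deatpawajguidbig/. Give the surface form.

Rule 1 (intervocalic h-deletion): no segment meets the environment; /deatpawajguidbig/ is unchanged.
Rule 2 (stop-cluster e-epenthesis): /t/ and /p/ form a stop–stop cluster, so [e] is inserted between them. /d/ and /b/ form a stop–stop cluster, so [e] is inserted between them. /deatpawajguidbig/ → deatepawajguidebig.
Rule 3 (final devoicing): /g/ is a voiced stop in word-final position, so it devoices to [k]. /deatepawajguidebig/ → deatepawajguidebik.

deatepawajguidebik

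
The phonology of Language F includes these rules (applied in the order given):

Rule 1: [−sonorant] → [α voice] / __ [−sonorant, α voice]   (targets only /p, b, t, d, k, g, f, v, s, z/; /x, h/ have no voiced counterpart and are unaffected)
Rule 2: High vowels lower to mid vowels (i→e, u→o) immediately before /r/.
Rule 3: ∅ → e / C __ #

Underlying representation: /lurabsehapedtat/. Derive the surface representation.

lorapsehapettate

Rule 1 (regressive voicing assimilation): /b/ precedes the voiceless obstruent /s/, so it devoices to [p] by assimilation. /d/ precedes the voiceless obstruent /t/, so it devoices to [t] by assimilation. /lurabsehapedtat/ → lurapsehapettat.
Rule 2 (pre-rhotic lowering): /u/ is a high vowel immediately before /r/, so it lowers to [o]. /lurapsehapettat/ → lorapsehapettat.
Rule 3 (final e-epenthesis): the form ends in the consonant /t/, so [e] is inserted word-finally. /lorapsehapettat/ → lorapsehapettate.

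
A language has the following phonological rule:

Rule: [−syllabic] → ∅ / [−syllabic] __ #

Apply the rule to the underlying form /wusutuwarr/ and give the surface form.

/r/ is the second consonant of a word-final cluster /rr/, so it deletes.
Surface form: [wusutuwar].

wusutuwar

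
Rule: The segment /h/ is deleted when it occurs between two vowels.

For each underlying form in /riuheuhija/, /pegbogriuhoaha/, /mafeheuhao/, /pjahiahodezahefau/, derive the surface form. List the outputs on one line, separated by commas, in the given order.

/riuheuhija/: /h/ occurs between vowels /u/ and /e/, so it deletes. /h/ occurs between vowels /u/ and /i/, so it deletes. → [riueuija].
/pegbogriuhoaha/: /h/ occurs between vowels /u/ and /o/, so it deletes. /h/ occurs between vowels /a/ and /a/, so it deletes. → [pegbogriuoaa].
/mafeheuhao/: /h/ occurs between vowels /e/ and /e/, so it deletes. /h/ occurs between vowels /u/ and /a/, so it deletes. → [mafeeuao].
/pjahiahodezahefau/: /h/ occurs between vowels /a/ and /i/, so it deletes. /h/ occurs between vowels /a/ and /o/, so it deletes. /h/ occurs between vowels /a/ and /e/, so it deletes. → [pjaiaodezaefau].

riueuija, pegbogriuoaa, mafeeuao, pjaiaodezaefau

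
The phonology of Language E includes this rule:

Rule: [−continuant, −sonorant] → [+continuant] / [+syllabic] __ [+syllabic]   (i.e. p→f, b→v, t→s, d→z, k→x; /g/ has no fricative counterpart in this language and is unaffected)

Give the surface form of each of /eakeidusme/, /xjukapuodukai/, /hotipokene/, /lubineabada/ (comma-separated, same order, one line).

/eakeidusme/: /k/ is a stop between vowels /a/ and /e/, so it spirantizes to the fricative [x]. /d/ is a stop between vowels /i/ and /u/, so it spirantizes to the fricative [z]. → [eaxeizusme].
/xjukapuodukai/: /k/ is a stop between vowels /u/ and /a/, so it spirantizes to the fricative [x]. /p/ is a stop between vowels /a/ and /u/, so it spirantizes to the fricative [f]. /d/ is a stop between vowels /o/ and /u/, so it spirantizes to the fricative [z]. /k/ is a stop between vowels /u/ and /a/, so it spirantizes to the fricative [x]. → [xjuxafuozuxai].
/hotipokene/: /t/ is a stop between vowels /o/ and /i/, so it spirantizes to the fricative [s]. /p/ is a stop between vowels /i/ and /o/, so it spirantizes to the fricative [f]. /k/ is a stop between vowels /o/ and /e/, so it spirantizes to the fricative [x]. → [hosifoxene].
/lubineabada/: /b/ is a stop between vowels /u/ and /i/, so it spirantizes to the fricative [v]. /b/ is a stop between vowels /a/ and /a/, so it spirantizes to the fricative [v]. /d/ is a stop between vowels /a/ and /a/, so it spirantizes to the fricative [z]. → [luvineavaza].

eaxeizusme, xjuxafuozuxai, hosifoxene, luvineavaza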